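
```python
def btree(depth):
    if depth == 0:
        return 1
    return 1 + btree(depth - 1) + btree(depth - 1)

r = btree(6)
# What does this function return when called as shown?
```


btree(6)
= 1 + btree(5) + btree(5)
= 1 + 2 * btree(5)
btree(k) = 2^(k+1) - 1
btree(0) = 1
btree(1) = 3
btree(2) = 7
btree(3) = 15
btree(4) = 31
btree(6) = 2^7 - 1 = 127


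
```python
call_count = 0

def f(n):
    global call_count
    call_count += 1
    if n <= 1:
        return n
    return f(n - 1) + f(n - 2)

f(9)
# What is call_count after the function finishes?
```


f(9) calls f(8) and f(7); each non-base call branches into two more.
Let C(k) = total number of calls made by f(k), including the call to f(k) itself.
Base cases: C(0) = 1, C(1) = 1
Recurrence: C(k) = 1 + C(k-1) + C(k-2)
  C(2) = 1 + C(1) + C(0) = 1 + 1 + 1 = 3
  C(3) = 1 + C(2) + C(1) = 1 + 3 + 1 = 5
  C(4) = 1 + C(3) + C(2) = 1 + 5 + 3 = 9
  C(5) = 1 + C(4) + C(3) = 1 + 9 + 5 = 15
  C(6) = 1 + C(5) + C(4) = 1 + 15 + 9 = 25
  C(7) = 1 + C(6) + C(5) = 1 + 25 + 15 = 41
  C(8) = 1 + C(7) + C(6) = 1 + 41 + 25 = 67
  C(9) = 1 + C(8) + C(7) = 1 + 67 + 41 = 109
Total calls = C(9) = 109


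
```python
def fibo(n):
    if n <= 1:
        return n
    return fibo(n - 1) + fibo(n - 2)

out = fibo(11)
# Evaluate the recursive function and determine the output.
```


fibo(11)
= fibo(10) + fibo(9)
= (fibo(9) + fibo(8)) + fibo(9)
Computing bottom-up: fibo(0)=0, fibo(1)=1, fibo(2)=1, fibo(3)=2, fibo(4)=3, fibo(5)=5, fibo(6)=8, fibo(7)=13, fibo(8)=21, fibo(9)=34, fibo(10)=55, fibo(11)=89
= 89


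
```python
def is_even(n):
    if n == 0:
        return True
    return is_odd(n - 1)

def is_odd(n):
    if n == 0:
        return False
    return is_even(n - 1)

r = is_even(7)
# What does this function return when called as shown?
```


is_even(7)
= is_odd(6)
= is_even(5)
= is_odd(4)
= is_even(3)
= is_odd(2)
= is_even(1)
= is_odd(0)
n == 0: return False
= False


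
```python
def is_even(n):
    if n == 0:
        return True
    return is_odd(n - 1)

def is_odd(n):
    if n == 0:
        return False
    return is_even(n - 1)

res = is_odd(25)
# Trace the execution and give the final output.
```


is_odd(25)
= is_even(24)
= is_odd(23)
= is_even(22)
= is_odd(21)
= is_even(20)
= is_odd(19)
= is_even(18)
= is_odd(17)
= is_even(16)
= is_odd(15)
= is_even(14)
= is_odd(13)
= is_even(12)
= is_odd(11)
= is_even(10)
= is_odd(9)
= is_even(8)
= is_odd(7)
= is_even(6)
= is_odd(5)
= is_even(4)
= is_odd(3)
= is_even(2)
= is_odd(1)
= is_even(0)
n == 0: return True
= True


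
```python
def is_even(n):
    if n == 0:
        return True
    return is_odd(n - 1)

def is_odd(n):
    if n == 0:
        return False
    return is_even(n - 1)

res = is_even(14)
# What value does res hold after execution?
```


is_even(14)
= is_odd(13)
= is_even(12)
= is_odd(11)
= is_even(10)
= is_odd(9)
= is_even(8)
= is_odd(7)
= is_even(6)
= is_odd(5)
= is_even(4)
= is_odd(3)
= is_even(2)
= is_odd(1)
= is_even(0)
n == 0: return True
= True


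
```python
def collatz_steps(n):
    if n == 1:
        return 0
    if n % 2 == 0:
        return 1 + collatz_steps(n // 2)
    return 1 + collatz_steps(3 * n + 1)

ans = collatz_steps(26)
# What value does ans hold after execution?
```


collatz_steps(26)
26 is even -> collatz_steps(13)
13 is odd -> 3*13+1 = 40 -> collatz_steps(40)
40 is even -> collatz_steps(20)
20 is even -> collatz_steps(10)
10 is even -> collatz_steps(5)
5 is odd -> 3*5+1 = 16 -> collatz_steps(16)
16 is even -> collatz_steps(8)
8 is even -> collatz_steps(4)
4 is even -> collatz_steps(2)
2 is even -> collatz_steps(1)
Reached 1 after 10 steps
= 10


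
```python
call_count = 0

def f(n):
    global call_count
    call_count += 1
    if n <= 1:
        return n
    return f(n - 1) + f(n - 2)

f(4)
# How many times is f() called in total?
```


f(4) calls f(3) and f(2); each non-base call branches into two more.
Let C(k) = total number of calls made by f(k), including the call to f(k) itself.
Base cases: C(0) = 1, C(1) = 1
Recurrence: C(k) = 1 + C(k-1) + C(k-2)
  C(2) = 1 + C(1) + C(0) = 1 + 1 + 1 = 3
  C(3) = 1 + C(2) + C(1) = 1 + 3 + 1 = 5
  C(4) = 1 + C(3) + C(2) = 1 + 5 + 3 = 9
Total calls = C(4) = 9


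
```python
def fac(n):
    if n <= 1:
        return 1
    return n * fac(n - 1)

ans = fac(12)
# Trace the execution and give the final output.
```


fac(12)
= 12 * fac(11)
= 12 * 11 * fac(10)
= 12 * 11 * 10 * fac(9)
= 12 * 11 * 10 * 9 * fac(8)
= 12 * 11 * 10 * 9 * 8 * fac(7)
= 12 * 11 * 10 * 9 * 8 * 7 * fac(6)
= 12 * 11 * 10 * 9 * 8 * 7 * 6 * fac(5)
= 12 * 11 * 10 * 9 * 8 * 7 * 6 * 5 * fac(4)
= 12 * 11 * 10 * 9 * 8 * 7 * 6 * 5 * 4 * fac(3)
= 12 * 11 * 10 * 9 * 8 * 7 * 6 * 5 * 4 * 3 * fac(2)
= 12 * 11 * 10 * 9 * 8 * 7 * 6 * 5 * 4 * 3 * 2 * fac(1)
= 12 * 11 * 10 * 9 * 8 * 7 * 6 * 5 * 4 * 3 * 2 * 1
= 479001600


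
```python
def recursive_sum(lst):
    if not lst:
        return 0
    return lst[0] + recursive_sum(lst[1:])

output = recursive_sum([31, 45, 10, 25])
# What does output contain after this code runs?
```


recursive_sum([31, 45, 10, 25])
= 31 + recursive_sum([45, 10, 25])
= 31 + 45 + recursive_sum([10, 25])
= 31 + 45 + 10 + recursive_sum([25])
= 31 + 45 + 10 + 25 + recursive_sum([])
= 31 + 45 + 10 + 25 + 0
= 111


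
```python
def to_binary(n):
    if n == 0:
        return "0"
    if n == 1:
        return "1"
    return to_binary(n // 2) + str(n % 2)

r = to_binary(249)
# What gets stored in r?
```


to_binary(249)
= to_binary(124) + "1"
= to_binary(62) + "0" + "1"
= to_binary(31) + "0" + "0" + "1"
= to_binary(15) + "1" + "0" + "0" + "1"
= to_binary(7) + "1" + "1" + "0" + "0" + "1"
= to_binary(3) + "1" + "1" + "1" + "0" + "0" + "1"
= to_binary(1) + "1" + "1" + "1" + "1" + "0" + "0" + "1"
= "1" + "1" + "1" + "1" + "1" + "0" + "0" + "1"
= "11111001"


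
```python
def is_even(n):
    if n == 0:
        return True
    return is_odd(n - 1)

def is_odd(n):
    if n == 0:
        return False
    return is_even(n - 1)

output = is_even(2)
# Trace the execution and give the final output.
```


is_even(2)
= is_odd(1)
= is_even(0)
n == 0: return True
= True


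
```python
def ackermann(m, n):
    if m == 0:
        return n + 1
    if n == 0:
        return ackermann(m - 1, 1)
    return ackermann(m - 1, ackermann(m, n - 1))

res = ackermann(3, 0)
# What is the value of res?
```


ackermann(3, 0)
n == 0: return ackermann(2, 1)
= ackermann(2, 1) = 5
= 5


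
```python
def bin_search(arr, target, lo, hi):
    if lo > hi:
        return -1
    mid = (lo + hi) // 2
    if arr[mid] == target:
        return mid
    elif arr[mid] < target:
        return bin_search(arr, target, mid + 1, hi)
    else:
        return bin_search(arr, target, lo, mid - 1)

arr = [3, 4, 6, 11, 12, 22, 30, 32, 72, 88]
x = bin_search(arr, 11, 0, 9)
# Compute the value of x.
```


bin_search(arr, 11, 0, 9)
lo=0, hi=9, mid=4, arr[mid]=12
12 > 11, search left half
lo=0, hi=3, mid=1, arr[mid]=4
4 < 11, search right half
lo=2, hi=3, mid=2, arr[mid]=6
6 < 11, search right half
lo=3, hi=3, mid=3, arr[mid]=11
arr[3] == 11, found at index 3
= 3


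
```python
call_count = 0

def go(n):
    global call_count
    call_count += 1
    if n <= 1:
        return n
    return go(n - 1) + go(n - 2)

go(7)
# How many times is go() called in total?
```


go(7) calls go(6) and go(5); each non-base call branches into two more.
Let C(k) = total number of calls made by go(k), including the call to go(k) itself.
Base cases: C(0) = 1, C(1) = 1
Recurrence: C(k) = 1 + C(k-1) + C(k-2)
  C(2) = 1 + C(1) + C(0) = 1 + 1 + 1 = 3
  C(3) = 1 + C(2) + C(1) = 1 + 3 + 1 = 5
  C(4) = 1 + C(3) + C(2) = 1 + 5 + 3 = 9
  C(5) = 1 + C(4) + C(3) = 1 + 9 + 5 = 15
  C(6) = 1 + C(5) + C(4) = 1 + 15 + 9 = 25
  C(7) = 1 + C(6) + C(5) = 1 + 25 + 15 = 41
Total calls = C(7) = 41


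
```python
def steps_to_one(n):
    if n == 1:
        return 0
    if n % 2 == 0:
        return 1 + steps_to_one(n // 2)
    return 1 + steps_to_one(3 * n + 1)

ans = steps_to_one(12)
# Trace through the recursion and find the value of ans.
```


steps_to_one(12)
12 is even -> steps_to_one(6)
6 is even -> steps_to_one(3)
3 is odd -> 3*3+1 = 10 -> steps_to_one(10)
10 is even -> steps_to_one(5)
5 is odd -> 3*5+1 = 16 -> steps_to_one(16)
16 is even -> steps_to_one(8)
8 is even -> steps_to_one(4)
4 is even -> steps_to_one(2)
2 is even -> steps_to_one(1)
Reached 1 after 9 steps
= 9


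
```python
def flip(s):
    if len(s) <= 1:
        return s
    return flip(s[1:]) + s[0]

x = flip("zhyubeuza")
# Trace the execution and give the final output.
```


flip("zhyubeuza")
= flip("hyubeuza") + "z"
= flip("yubeuza") + "h" + "z"
= flip("ubeuza") + "y" + "h" + "z"
= flip("beuza") + "u" + "y" + "h" + "z"
= flip("euza") + "b" + "u" + "y" + "h" + "z"
= flip("uza") + "e" + "b" + "u" + "y" + "h" + "z"
= flip("za") + "u" + "e" + "b" + "u" + "y" + "h" + "z"
= flip("a") + "z" + "u" + "e" + "b" + "u" + "y" + "h" + "z"
= "a" + "z" + "u" + "e" + "b" + "u" + "y" + "h" + "z"
= "azuebuyhz"


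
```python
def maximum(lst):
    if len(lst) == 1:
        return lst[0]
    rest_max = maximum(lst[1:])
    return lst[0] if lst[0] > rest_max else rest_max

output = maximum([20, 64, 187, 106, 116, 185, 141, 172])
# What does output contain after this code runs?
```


maximum([20, 64, 187, 106, 116, 185, 141, 172])
= compare 20 with maximum([64, 187, 106, 116, 185, 141, 172])
= compare 64 with maximum([187, 106, 116, 185, 141, 172])
= compare 187 with maximum([106, 116, 185, 141, 172])
= compare 106 with maximum([116, 185, 141, 172])
= compare 116 with maximum([185, 141, 172])
= compare 185 with maximum([141, 172])
= compare 141 with maximum([172])
Base: maximum([172]) = 172
compare 141 with 172: max = 172
compare 185 with 172: max = 185
compare 116 with 185: max = 185
compare 106 with 185: max = 185
compare 187 with 185: max = 187
compare 64 with 187: max = 187
compare 20 with 187: max = 187
= 187


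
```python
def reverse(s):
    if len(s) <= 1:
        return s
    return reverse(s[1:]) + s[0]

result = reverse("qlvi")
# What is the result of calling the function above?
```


reverse("qlvi")
= reverse("lvi") + "q"
= reverse("vi") + "l" + "q"
= reverse("i") + "v" + "l" + "q"
= "i" + "v" + "l" + "q"
= "ivlq"


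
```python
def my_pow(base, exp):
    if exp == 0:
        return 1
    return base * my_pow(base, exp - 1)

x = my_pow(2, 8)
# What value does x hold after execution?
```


my_pow(2, 8)
= 2 * my_pow(2, 7)
= 2 * 2 * my_pow(2, 6)
= 2 * 2 * 2 * my_pow(2, 5)
= 2 * 2 * 2 * 2 * my_pow(2, 4)
= 2 * 2 * 2 * 2 * 2 * my_pow(2, 3)
= 2 * 2 * 2 * 2 * 2 * 2 * my_pow(2, 2)
= 2 * 2 * 2 * 2 * 2 * 2 * 2 * my_pow(2, 1)
= 2 * 2 * 2 * 2 * 2 * 2 * 2 * 2 * my_pow(2, 0)
= 2 * 2 * 2 * 2 * 2 * 2 * 2 * 2 * 1
= 256


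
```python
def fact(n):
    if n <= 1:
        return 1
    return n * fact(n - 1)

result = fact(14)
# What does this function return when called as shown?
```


fact(14)
= 14 * fact(13)
= 14 * 13 * fact(12)
= 14 * 13 * 12 * fact(11)
= 14 * 13 * 12 * 11 * fact(10)
= 14 * 13 * 12 * 11 * 10 * fact(9)
= 14 * 13 * 12 * 11 * 10 * 9 * fact(8)
= 14 * 13 * 12 * 11 * 10 * 9 * 8 * fact(7)
= 14 * 13 * 12 * 11 * 10 * 9 * 8 * 7 * fact(6)
= 14 * 13 * 12 * 11 * 10 * 9 * 8 * 7 * 6 * fact(5)
= 14 * 13 * 12 * 11 * 10 * 9 * 8 * 7 * 6 * 5 * fact(4)
= 14 * 13 * 12 * 11 * 10 * 9 * 8 * 7 * 6 * 5 * 4 * fact(3)
= 14 * 13 * 12 * 11 * 10 * 9 * 8 * 7 * 6 * 5 * 4 * 3 * fact(2)
= 14 * 13 * 12 * 11 * 10 * 9 * 8 * 7 * 6 * 5 * 4 * 3 * 2 * fact(1)
= 14 * 13 * 12 * 11 * 10 * 9 * 8 * 7 * 6 * 5 * 4 * 3 * 2 * 1
= 87178291200


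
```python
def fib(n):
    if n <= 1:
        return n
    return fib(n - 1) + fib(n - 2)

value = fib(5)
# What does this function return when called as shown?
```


fib(5)
= fib(4) + fib(3)
= (fib(3) + fib(2)) + fib(3)
Computing bottom-up: fib(0)=0, fib(1)=1, fib(2)=1, fib(3)=2, fib(4)=3, fib(5)=5
= 5


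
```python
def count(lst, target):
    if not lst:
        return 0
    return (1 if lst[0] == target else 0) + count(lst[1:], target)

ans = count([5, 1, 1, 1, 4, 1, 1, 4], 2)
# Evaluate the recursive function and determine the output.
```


count([5, 1, 1, 1, 4, 1, 1, 4], 2)
lst[0]=5 != 2: 0 + count([1, 1, 1, 4, 1, 1, 4], 2)
lst[0]=1 != 2: 0 + count([1, 1, 4, 1, 1, 4], 2)
lst[0]=1 != 2: 0 + count([1, 4, 1, 1, 4], 2)
lst[0]=1 != 2: 0 + count([4, 1, 1, 4], 2)
lst[0]=4 != 2: 0 + count([1, 1, 4], 2)
lst[0]=1 != 2: 0 + count([1, 4], 2)
lst[0]=1 != 2: 0 + count([4], 2)
lst[0]=4 != 2: 0 + count([], 2)
= 0


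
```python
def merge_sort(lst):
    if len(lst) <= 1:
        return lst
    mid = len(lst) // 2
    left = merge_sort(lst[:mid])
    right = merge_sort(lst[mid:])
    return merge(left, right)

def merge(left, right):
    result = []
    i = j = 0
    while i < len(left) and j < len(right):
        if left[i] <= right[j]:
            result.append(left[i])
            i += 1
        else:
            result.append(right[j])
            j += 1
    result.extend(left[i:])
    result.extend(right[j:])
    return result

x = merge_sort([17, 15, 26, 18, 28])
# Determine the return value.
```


merge_sort([17, 15, 26, 18, 28])
Split into [17, 15] and [26, 18, 28]
Left sorted: [15, 17]
Right sorted: [18, 26, 28]
Merge [15, 17] and [18, 26, 28]
= [15, 17, 18, 26, 28]


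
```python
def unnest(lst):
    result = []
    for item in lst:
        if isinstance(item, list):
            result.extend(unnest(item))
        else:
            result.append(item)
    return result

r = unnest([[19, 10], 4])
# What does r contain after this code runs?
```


unnest([[19, 10], 4])
Processing each element:
  [19, 10] is a list -> unnest recursively -> [19, 10]
  4 is not a list -> append 4
= [19, 10, 4]


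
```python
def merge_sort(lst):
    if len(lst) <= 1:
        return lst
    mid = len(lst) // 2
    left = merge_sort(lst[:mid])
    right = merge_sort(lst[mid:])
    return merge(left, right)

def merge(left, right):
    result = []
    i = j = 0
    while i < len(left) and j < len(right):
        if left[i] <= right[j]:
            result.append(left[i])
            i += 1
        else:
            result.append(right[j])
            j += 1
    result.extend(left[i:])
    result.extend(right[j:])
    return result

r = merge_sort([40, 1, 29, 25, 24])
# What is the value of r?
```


merge_sort([40, 1, 29, 25, 24])
Split into [40, 1] and [29, 25, 24]
Left sorted: [1, 40]
Right sorted: [24, 25, 29]
Merge [1, 40] and [24, 25, 29]
= [1, 24, 25, 29, 40]


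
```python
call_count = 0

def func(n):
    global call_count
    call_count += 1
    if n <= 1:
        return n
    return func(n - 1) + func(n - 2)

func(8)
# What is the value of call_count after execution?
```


func(8) calls func(7) and func(6); each non-base call branches into two more.
Let C(k) = total number of calls made by func(k), including the call to func(k) itself.
Base cases: C(0) = 1, C(1) = 1
Recurrence: C(k) = 1 + C(k-1) + C(k-2)
  C(2) = 1 + C(1) + C(0) = 1 + 1 + 1 = 3
  C(3) = 1 + C(2) + C(1) = 1 + 3 + 1 = 5
  C(4) = 1 + C(3) + C(2) = 1 + 5 + 3 = 9
  C(5) = 1 + C(4) + C(3) = 1 + 9 + 5 = 15
  C(6) = 1 + C(5) + C(4) = 1 + 15 + 9 = 25
  C(7) = 1 + C(6) + C(5) = 1 + 25 + 15 = 41
  C(8) = 1 + C(7) + C(6) = 1 + 41 + 25 = 67
Total calls = C(8) = 67


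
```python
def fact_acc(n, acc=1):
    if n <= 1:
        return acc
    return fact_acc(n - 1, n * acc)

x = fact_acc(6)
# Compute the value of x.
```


fact_acc(6, 1)
= fact_acc(5, 6 * 1) = fact_acc(5, 6)
= fact_acc(4, 5 * 6) = fact_acc(4, 30)
= fact_acc(3, 4 * 30) = fact_acc(3, 120)
= fact_acc(2, 3 * 120) = fact_acc(2, 360)
= fact_acc(1, 2 * 360) = fact_acc(1, 720)
n <= 1, return acc = 720


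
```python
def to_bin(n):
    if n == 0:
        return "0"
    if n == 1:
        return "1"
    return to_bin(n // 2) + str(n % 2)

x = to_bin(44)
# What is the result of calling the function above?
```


to_bin(44)
= to_bin(22) + "0"
= to_bin(11) + "0" + "0"
= to_bin(5) + "1" + "0" + "0"
= to_bin(2) + "1" + "1" + "0" + "0"
= to_bin(1) + "0" + "1" + "1" + "0" + "0"
= "1" + "0" + "1" + "1" + "0" + "0"
= "101100"


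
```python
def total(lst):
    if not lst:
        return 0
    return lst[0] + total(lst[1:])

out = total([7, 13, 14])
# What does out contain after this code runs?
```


total([7, 13, 14])
= 7 + total([13, 14])
= 7 + 13 + total([14])
= 7 + 13 + 14 + total([])
= 7 + 13 + 14 + 0
= 34


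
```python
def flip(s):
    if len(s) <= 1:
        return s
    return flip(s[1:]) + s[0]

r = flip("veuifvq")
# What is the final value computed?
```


flip("veuifvq")
= flip("euifvq") + "v"
= flip("uifvq") + "e" + "v"
= flip("ifvq") + "u" + "e" + "v"
= flip("fvq") + "i" + "u" + "e" + "v"
= flip("vq") + "f" + "i" + "u" + "e" + "v"
= flip("q") + "v" + "f" + "i" + "u" + "e" + "v"
= "q" + "v" + "f" + "i" + "u" + "e" + "v"
= "qvfiuev"


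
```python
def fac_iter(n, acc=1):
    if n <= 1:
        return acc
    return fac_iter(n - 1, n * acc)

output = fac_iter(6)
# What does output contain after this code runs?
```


fac_iter(6, 1)
= fac_iter(5, 6 * 1) = fac_iter(5, 6)
= fac_iter(4, 5 * 6) = fac_iter(4, 30)
= fac_iter(3, 4 * 30) = fac_iter(3, 120)
= fac_iter(2, 3 * 120) = fac_iter(2, 360)
= fac_iter(1, 2 * 360) = fac_iter(1, 720)
n <= 1, return acc = 720


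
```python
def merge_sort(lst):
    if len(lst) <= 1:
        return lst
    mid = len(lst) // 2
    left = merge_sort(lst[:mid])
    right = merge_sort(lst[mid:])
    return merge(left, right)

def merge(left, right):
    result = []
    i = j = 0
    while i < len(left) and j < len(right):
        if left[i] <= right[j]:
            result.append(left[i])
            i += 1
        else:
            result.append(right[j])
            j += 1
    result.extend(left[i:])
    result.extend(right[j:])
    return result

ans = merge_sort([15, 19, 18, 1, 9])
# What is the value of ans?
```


merge_sort([15, 19, 18, 1, 9])
Split into [15, 19] and [18, 1, 9]
Left sorted: [15, 19]
Right sorted: [1, 9, 18]
Merge [15, 19] and [1, 9, 18]
= [1, 9, 15, 18, 19]


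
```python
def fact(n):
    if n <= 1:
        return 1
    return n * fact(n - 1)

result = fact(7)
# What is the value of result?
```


fact(7)
= 7 * fact(6)
= 7 * 6 * fact(5)
= 7 * 6 * 5 * fact(4)
= 7 * 6 * 5 * 4 * fact(3)
= 7 * 6 * 5 * 4 * 3 * fact(2)
= 7 * 6 * 5 * 4 * 3 * 2 * fact(1)
= 7 * 6 * 5 * 4 * 3 * 2 * 1
= 5040


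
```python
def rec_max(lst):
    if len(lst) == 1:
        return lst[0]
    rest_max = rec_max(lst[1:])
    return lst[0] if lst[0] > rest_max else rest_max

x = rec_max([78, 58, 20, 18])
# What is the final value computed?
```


rec_max([78, 58, 20, 18])
= compare 78 with rec_max([58, 20, 18])
= compare 58 with rec_max([20, 18])
= compare 20 with rec_max([18])
Base: rec_max([18]) = 18
compare 20 with 18: max = 20
compare 58 with 20: max = 58
compare 78 with 58: max = 78
= 78


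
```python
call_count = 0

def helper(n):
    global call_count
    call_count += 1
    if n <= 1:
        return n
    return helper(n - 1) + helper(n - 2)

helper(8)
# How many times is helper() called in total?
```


helper(8) calls helper(7) and helper(6); each non-base call branches into two more.
Let C(k) = total number of calls made by helper(k), including the call to helper(k) itself.
Base cases: C(0) = 1, C(1) = 1
Recurrence: C(k) = 1 + C(k-1) + C(k-2)
  C(2) = 1 + C(1) + C(0) = 1 + 1 + 1 = 3
  C(3) = 1 + C(2) + C(1) = 1 + 3 + 1 = 5
  C(4) = 1 + C(3) + C(2) = 1 + 5 + 3 = 9
  C(5) = 1 + C(4) + C(3) = 1 + 9 + 5 = 15
  C(6) = 1 + C(5) + C(4) = 1 + 15 + 9 = 25
  C(7) = 1 + C(6) + C(5) = 1 + 25 + 15 = 41
  C(8) = 1 + C(7) + C(6) = 1 + 41 + 25 = 67
Total calls = C(8) = 67


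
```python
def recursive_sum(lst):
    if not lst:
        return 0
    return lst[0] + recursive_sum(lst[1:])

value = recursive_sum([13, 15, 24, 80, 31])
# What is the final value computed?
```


recursive_sum([13, 15, 24, 80, 31])
= 13 + recursive_sum([15, 24, 80, 31])
= 13 + 15 + recursive_sum([24, 80, 31])
= 13 + 15 + 24 + recursive_sum([80, 31])
= 13 + 15 + 24 + 80 + recursive_sum([31])
= 13 + 15 + 24 + 80 + 31 + recursive_sum([])
= 13 + 15 + 24 + 80 + 31 + 0
= 163


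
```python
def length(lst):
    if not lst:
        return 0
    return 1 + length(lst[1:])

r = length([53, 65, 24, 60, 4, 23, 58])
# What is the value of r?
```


length([53, 65, 24, 60, 4, 23, 58])
= 1 + length([65, 24, 60, 4, 23, 58])
= 1 + 1 + length([24, 60, 4, 23, 58])
= 1 + 1 + 1 + length([60, 4, 23, 58])
= 1 + 1 + 1 + 1 + length([4, 23, 58])
= 1 + 1 + 1 + 1 + 1 + length([23, 58])
= 1 + 1 + 1 + 1 + 1 + 1 + length([58])
= 1 + 1 + 1 + 1 + 1 + 1 + 1 + length([])
= 1 + 1 + 1 + 1 + 1 + 1 + 1 + 0
= 7


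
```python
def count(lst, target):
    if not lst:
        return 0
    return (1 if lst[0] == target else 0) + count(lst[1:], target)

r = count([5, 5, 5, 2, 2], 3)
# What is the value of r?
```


count([5, 5, 5, 2, 2], 3)
lst[0]=5 != 3: 0 + count([5, 5, 2, 2], 3)
lst[0]=5 != 3: 0 + count([5, 2, 2], 3)
lst[0]=5 != 3: 0 + count([2, 2], 3)
lst[0]=2 != 3: 0 + count([2], 3)
lst[0]=2 != 3: 0 + count([], 3)
= 0


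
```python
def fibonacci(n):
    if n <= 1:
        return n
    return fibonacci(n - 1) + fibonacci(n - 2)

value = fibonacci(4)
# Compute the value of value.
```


fibonacci(4)
= fibonacci(3) + fibonacci(2)
= (fibonacci(2) + fibonacci(1)) + fibonacci(2)
Computing bottom-up: fibonacci(0)=0, fibonacci(1)=1, fibonacci(2)=1, fibonacci(3)=2, fibonacci(4)=3
= 3


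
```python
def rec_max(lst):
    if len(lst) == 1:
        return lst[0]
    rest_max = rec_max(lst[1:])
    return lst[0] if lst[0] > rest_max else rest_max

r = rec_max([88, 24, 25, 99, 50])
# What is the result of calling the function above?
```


rec_max([88, 24, 25, 99, 50])
= compare 88 with rec_max([24, 25, 99, 50])
= compare 24 with rec_max([25, 99, 50])
= compare 25 with rec_max([99, 50])
= compare 99 with rec_max([50])
Base: rec_max([50]) = 50
compare 99 with 50: max = 99
compare 25 with 99: max = 99
compare 24 with 99: max = 99
compare 88 with 99: max = 99
= 99


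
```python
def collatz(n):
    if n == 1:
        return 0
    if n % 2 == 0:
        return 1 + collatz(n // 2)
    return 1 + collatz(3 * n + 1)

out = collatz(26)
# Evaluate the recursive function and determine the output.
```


collatz(26)
26 is even -> collatz(13)
13 is odd -> 3*13+1 = 40 -> collatz(40)
40 is even -> collatz(20)
20 is even -> collatz(10)
10 is even -> collatz(5)
5 is odd -> 3*5+1 = 16 -> collatz(16)
16 is even -> collatz(8)
8 is even -> collatz(4)
4 is even -> collatz(2)
2 is even -> collatz(1)
Reached 1 after 10 steps
= 10


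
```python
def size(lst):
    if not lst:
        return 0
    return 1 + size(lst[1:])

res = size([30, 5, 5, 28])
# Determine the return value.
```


size([30, 5, 5, 28])
= 1 + size([5, 5, 28])
= 1 + 1 + size([5, 28])
= 1 + 1 + 1 + size([28])
= 1 + 1 + 1 + 1 + size([])
= 1 + 1 + 1 + 1 + 0
= 4


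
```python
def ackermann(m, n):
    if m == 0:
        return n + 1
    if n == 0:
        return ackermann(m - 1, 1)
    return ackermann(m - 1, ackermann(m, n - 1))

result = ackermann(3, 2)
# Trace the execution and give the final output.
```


ackermann(3, 2)
= ackermann(2, ackermann(3, 1))
First compute ackermann(3, 1) = 13
= ackermann(2, 13)
= 29


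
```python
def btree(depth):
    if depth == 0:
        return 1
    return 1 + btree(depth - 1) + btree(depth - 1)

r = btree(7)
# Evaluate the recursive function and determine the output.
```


btree(7)
= 1 + btree(6) + btree(6)
= 1 + 2 * btree(6)
btree(k) = 2^(k+1) - 1
btree(0) = 1
btree(1) = 3
btree(2) = 7
btree(3) = 15
btree(4) = 31
btree(7) = 2^8 - 1 = 255


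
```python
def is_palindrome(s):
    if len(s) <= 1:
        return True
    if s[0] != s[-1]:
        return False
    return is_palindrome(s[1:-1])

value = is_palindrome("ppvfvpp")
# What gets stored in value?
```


is_palindrome("ppvfvpp")
"ppvfvpp": s[0]='p' == s[-1]='p' -> is_palindrome("pvfvp")
"pvfvp": s[0]='p' == s[-1]='p' -> is_palindrome("vfv")
"vfv": s[0]='v' == s[-1]='v' -> is_palindrome("f")
"f": len <= 1 -> True
= True


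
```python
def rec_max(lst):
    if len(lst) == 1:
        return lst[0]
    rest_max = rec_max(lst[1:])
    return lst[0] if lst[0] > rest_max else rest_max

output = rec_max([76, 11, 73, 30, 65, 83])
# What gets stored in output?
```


rec_max([76, 11, 73, 30, 65, 83])
= compare 76 with rec_max([11, 73, 30, 65, 83])
= compare 11 with rec_max([73, 30, 65, 83])
= compare 73 with rec_max([30, 65, 83])
= compare 30 with rec_max([65, 83])
= compare 65 with rec_max([83])
Base: rec_max([83]) = 83
compare 65 with 83: max = 83
compare 30 with 83: max = 83
compare 73 with 83: max = 83
compare 11 with 83: max = 83
compare 76 with 83: max = 83
= 83


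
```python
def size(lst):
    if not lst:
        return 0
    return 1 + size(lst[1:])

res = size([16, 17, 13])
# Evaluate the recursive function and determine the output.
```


size([16, 17, 13])
= 1 + size([17, 13])
= 1 + 1 + size([13])
= 1 + 1 + 1 + size([])
= 1 + 1 + 1 + 0
= 3


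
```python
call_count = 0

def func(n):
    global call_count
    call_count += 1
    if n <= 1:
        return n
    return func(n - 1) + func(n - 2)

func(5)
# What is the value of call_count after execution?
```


func(5) calls func(4) and func(3); each non-base call branches into two more.
Let C(k) = total number of calls made by func(k), including the call to func(k) itself.
Base cases: C(0) = 1, C(1) = 1
Recurrence: C(k) = 1 + C(k-1) + C(k-2)
  C(2) = 1 + C(1) + C(0) = 1 + 1 + 1 = 3
  C(3) = 1 + C(2) + C(1) = 1 + 3 + 1 = 5
  C(4) = 1 + C(3) + C(2) = 1 + 5 + 3 = 9
  C(5) = 1 + C(4) + C(3) = 1 + 9 + 5 = 15
Total calls = C(5) = 15


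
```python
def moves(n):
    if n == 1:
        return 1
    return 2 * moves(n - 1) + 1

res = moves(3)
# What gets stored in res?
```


moves(3)
= 2 * moves(2) + 1
= 2 * (2 * moves(1) + 1) + 1
Now compute bottom-up:
moves(1) = 1
moves(2) = 2 * 1 + 1 = 3
moves(3) = 2 * 3 + 1 = 7
= 7


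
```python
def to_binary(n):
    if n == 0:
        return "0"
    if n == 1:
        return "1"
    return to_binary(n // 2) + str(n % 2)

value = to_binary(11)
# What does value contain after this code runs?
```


to_binary(11)
= to_binary(5) + "1"
= to_binary(2) + "1" + "1"
= to_binary(1) + "0" + "1" + "1"
= "1" + "0" + "1" + "1"
= "1011"


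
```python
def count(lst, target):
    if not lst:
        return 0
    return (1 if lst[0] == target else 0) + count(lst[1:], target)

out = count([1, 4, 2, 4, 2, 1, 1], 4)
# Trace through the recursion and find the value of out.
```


count([1, 4, 2, 4, 2, 1, 1], 4)
lst[0]=1 != 4: 0 + count([4, 2, 4, 2, 1, 1], 4)
lst[0]=4 == 4: 1 + count([2, 4, 2, 1, 1], 4)
lst[0]=2 != 4: 0 + count([4, 2, 1, 1], 4)
lst[0]=4 == 4: 1 + count([2, 1, 1], 4)
lst[0]=2 != 4: 0 + count([1, 1], 4)
lst[0]=1 != 4: 0 + count([1], 4)
lst[0]=1 != 4: 0 + count([], 4)
= 2


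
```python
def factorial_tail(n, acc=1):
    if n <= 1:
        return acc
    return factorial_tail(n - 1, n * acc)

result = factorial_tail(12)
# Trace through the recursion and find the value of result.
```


factorial_tail(12, 1)
= factorial_tail(11, 12 * 1) = factorial_tail(11, 12)
= factorial_tail(10, 11 * 12) = factorial_tail(10, 132)
= factorial_tail(9, 10 * 132) = factorial_tail(9, 1320)
= factorial_tail(8, 9 * 1320) = factorial_tail(8, 11880)
= factorial_tail(7, 8 * 11880) = factorial_tail(7, 95040)
= factorial_tail(6, 7 * 95040) = factorial_tail(6, 665280)
= factorial_tail(5, 6 * 665280) = factorial_tail(5, 3991680)
= factorial_tail(4, 5 * 3991680) = factorial_tail(4, 19958400)
= factorial_tail(3, 4 * 19958400) = factorial_tail(3, 79833600)
= factorial_tail(2, 3 * 79833600) = factorial_tail(2, 239500800)
= factorial_tail(1, 2 * 239500800) = factorial_tail(1, 479001600)
n <= 1, return acc = 479001600


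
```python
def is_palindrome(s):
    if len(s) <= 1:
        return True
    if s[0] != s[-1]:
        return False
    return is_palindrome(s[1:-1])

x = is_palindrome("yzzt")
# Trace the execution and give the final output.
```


is_palindrome("yzzt")
"yzzt": s[0]='y' != s[-1]='t' -> False
= False


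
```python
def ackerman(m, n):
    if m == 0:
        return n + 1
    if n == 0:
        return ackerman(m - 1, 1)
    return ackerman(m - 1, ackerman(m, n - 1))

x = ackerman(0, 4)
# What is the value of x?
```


ackerman(0, 4)
m == 0: return 4 + 1 = 5
= 5


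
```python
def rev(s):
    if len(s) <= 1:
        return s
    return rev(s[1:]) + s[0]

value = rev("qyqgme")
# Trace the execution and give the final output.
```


rev("qyqgme")
= rev("yqgme") + "q"
= rev("qgme") + "y" + "q"
= rev("gme") + "q" + "y" + "q"
= rev("me") + "g" + "q" + "y" + "q"
= rev("e") + "m" + "g" + "q" + "y" + "q"
= "e" + "m" + "g" + "q" + "y" + "q"
= "emgqyq"


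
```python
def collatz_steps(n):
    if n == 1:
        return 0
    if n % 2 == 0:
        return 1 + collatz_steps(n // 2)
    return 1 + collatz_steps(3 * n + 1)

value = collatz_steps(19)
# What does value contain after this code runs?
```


collatz_steps(19)
19 is odd -> 3*19+1 = 58 -> collatz_steps(58)
58 is even -> collatz_steps(29)
29 is odd -> 3*29+1 = 88 -> collatz_steps(88)
88 is even -> collatz_steps(44)
44 is even -> collatz_steps(22)
22 is even -> collatz_steps(11)
11 is odd -> 3*11+1 = 34 -> collatz_steps(34)
34 is even -> collatz_steps(17)
17 is odd -> 3*17+1 = 52 -> collatz_steps(52)
52 is even -> collatz_steps(26)
26 is even -> collatz_steps(13)
13 is odd -> 3*13+1 = 40 -> collatz_steps(40)
40 is even -> collatz_steps(20)
20 is even -> collatz_steps(10)
10 is even -> collatz_steps(5)
5 is odd -> 3*5+1 = 16 -> collatz_steps(16)
16 is even -> collatz_steps(8)
8 is even -> collatz_steps(4)
4 is even -> collatz_steps(2)
2 is even -> collatz_steps(1)
Reached 1 after 20 steps
= 20


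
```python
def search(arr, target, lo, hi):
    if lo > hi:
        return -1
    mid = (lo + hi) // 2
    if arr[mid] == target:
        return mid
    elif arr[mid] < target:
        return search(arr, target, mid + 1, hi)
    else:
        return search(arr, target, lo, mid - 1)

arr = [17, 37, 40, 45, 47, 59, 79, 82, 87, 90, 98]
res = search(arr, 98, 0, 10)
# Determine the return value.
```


search(arr, 98, 0, 10)
lo=0, hi=10, mid=5, arr[mid]=59
59 < 98, search right half
lo=6, hi=10, mid=8, arr[mid]=87
87 < 98, search right half
lo=9, hi=10, mid=9, arr[mid]=90
90 < 98, search right half
lo=10, hi=10, mid=10, arr[mid]=98
arr[10] == 98, found at index 10
= 10


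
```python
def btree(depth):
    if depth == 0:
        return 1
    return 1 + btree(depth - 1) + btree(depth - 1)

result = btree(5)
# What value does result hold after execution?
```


btree(5)
= 1 + btree(4) + btree(4)
= 1 + 2 * btree(4)
btree(k) = 2^(k+1) - 1
btree(0) = 1
btree(1) = 3
btree(2) = 7
btree(3) = 15
btree(4) = 31
btree(5) = 2^6 - 1 = 63


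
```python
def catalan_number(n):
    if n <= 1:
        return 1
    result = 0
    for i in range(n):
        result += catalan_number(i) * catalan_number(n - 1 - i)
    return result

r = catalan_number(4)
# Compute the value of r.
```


catalan_number(4)
= sum of catalan_number(i) * catalan_number(4-1-i) for i in 0..3
First compute sub-values bottom-up:
  catalan_number(0) = 1, catalan_number(1) = 1
  catalan_number(2) = 1*1 + 1*1 = 2
  catalan_number(3) = 1*2 + 1*1 + 2*1 = 5
Now catalan_number(4):
  catalan_number(0)*catalan_number(3) = 1*5 = 5
  catalan_number(1)*catalan_number(2) = 1*2 = 2
  catalan_number(2)*catalan_number(1) = 2*1 = 2
  catalan_number(3)*catalan_number(0) = 5*1 = 5
= 5 + 2 + 2 + 5
= 14


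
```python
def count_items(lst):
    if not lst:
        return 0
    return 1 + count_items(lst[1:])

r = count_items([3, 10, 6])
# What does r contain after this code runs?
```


count_items([3, 10, 6])
= 1 + count_items([10, 6])
= 1 + 1 + count_items([6])
= 1 + 1 + 1 + count_items([])
= 1 + 1 + 1 + 0
= 3


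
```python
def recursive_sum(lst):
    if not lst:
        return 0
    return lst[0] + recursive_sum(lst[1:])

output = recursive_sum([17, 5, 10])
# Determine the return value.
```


recursive_sum([17, 5, 10])
= 17 + recursive_sum([5, 10])
= 17 + 5 + recursive_sum([10])
= 17 + 5 + 10 + recursive_sum([])
= 17 + 5 + 10 + 0
= 32


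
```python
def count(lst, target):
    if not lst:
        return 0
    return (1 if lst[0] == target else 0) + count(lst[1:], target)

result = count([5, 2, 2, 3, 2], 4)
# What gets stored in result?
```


count([5, 2, 2, 3, 2], 4)
lst[0]=5 != 4: 0 + count([2, 2, 3, 2], 4)
lst[0]=2 != 4: 0 + count([2, 3, 2], 4)
lst[0]=2 != 4: 0 + count([3, 2], 4)
lst[0]=3 != 4: 0 + count([2], 4)
lst[0]=2 != 4: 0 + count([], 4)
= 0


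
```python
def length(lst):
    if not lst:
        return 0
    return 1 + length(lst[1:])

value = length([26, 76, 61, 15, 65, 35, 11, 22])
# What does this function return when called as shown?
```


length([26, 76, 61, 15, 65, 35, 11, 22])
= 1 + length([76, 61, 15, 65, 35, 11, 22])
= 1 + 1 + length([61, 15, 65, 35, 11, 22])
= 1 + 1 + 1 + length([15, 65, 35, 11, 22])
= 1 + 1 + 1 + 1 + length([65, 35, 11, 22])
= 1 + 1 + 1 + 1 + 1 + length([35, 11, 22])
= 1 + 1 + 1 + 1 + 1 + 1 + length([11, 22])
= 1 + 1 + 1 + 1 + 1 + 1 + 1 + length([22])
= 1 + 1 + 1 + 1 + 1 + 1 + 1 + 1 + length([])
= 1 + 1 + 1 + 1 + 1 + 1 + 1 + 1 + 0
= 8


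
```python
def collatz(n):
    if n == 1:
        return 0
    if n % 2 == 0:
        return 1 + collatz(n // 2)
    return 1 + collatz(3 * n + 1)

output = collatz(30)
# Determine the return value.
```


collatz(30)
30 is even -> collatz(15)
15 is odd -> 3*15+1 = 46 -> collatz(46)
46 is even -> collatz(23)
23 is odd -> 3*23+1 = 70 -> collatz(70)
70 is even -> collatz(35)
35 is odd -> 3*35+1 = 106 -> collatz(106)
106 is even -> collatz(53)
53 is odd -> 3*53+1 = 160 -> collatz(160)
160 is even -> collatz(80)
80 is even -> collatz(40)
40 is even -> collatz(20)
20 is even -> collatz(10)
10 is even -> collatz(5)
5 is odd -> 3*5+1 = 16 -> collatz(16)
16 is even -> collatz(8)
8 is even -> collatz(4)
4 is even -> collatz(2)
2 is even -> collatz(1)
Reached 1 after 18 steps
= 18


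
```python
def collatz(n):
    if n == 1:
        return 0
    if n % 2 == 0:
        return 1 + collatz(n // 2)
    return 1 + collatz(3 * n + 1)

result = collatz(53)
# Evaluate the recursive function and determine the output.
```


collatz(53)
53 is odd -> 3*53+1 = 160 -> collatz(160)
160 is even -> collatz(80)
80 is even -> collatz(40)
40 is even -> collatz(20)
20 is even -> collatz(10)
10 is even -> collatz(5)
5 is odd -> 3*5+1 = 16 -> collatz(16)
16 is even -> collatz(8)
8 is even -> collatz(4)
4 is even -> collatz(2)
2 is even -> collatz(1)
Reached 1 after 11 steps
= 11


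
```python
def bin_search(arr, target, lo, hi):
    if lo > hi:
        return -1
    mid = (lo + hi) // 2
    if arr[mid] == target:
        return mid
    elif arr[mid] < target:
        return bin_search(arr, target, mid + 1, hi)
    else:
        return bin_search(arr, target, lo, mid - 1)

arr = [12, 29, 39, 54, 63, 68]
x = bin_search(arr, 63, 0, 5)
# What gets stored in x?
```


bin_search(arr, 63, 0, 5)
lo=0, hi=5, mid=2, arr[mid]=39
39 < 63, search right half
lo=3, hi=5, mid=4, arr[mid]=63
arr[4] == 63, found at index 4
= 4


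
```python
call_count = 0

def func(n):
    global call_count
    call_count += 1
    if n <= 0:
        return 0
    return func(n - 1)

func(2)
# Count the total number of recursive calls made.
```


func(2) calls func(1) calls ... calls func(0)
Total calls: 2 + 1 (for base case) = 3


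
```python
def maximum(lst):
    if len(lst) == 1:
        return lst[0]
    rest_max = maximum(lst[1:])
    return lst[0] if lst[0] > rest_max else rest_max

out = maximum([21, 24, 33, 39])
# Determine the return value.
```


maximum([21, 24, 33, 39])
= compare 21 with maximum([24, 33, 39])
= compare 24 with maximum([33, 39])
= compare 33 with maximum([39])
Base: maximum([39]) = 39
compare 33 with 39: max = 39
compare 24 with 39: max = 39
compare 21 with 39: max = 39
= 39


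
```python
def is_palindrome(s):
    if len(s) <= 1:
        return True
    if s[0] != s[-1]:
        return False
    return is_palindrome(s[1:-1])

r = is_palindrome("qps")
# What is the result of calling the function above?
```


is_palindrome("qps")
"qps": s[0]='q' != s[-1]='s' -> False
= False


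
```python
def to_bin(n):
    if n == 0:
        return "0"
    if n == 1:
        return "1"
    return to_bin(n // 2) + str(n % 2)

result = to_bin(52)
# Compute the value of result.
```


to_bin(52)
= to_bin(26) + "0"
= to_bin(13) + "0" + "0"
= to_bin(6) + "1" + "0" + "0"
= to_bin(3) + "0" + "1" + "0" + "0"
= to_bin(1) + "1" + "0" + "1" + "0" + "0"
= "1" + "1" + "0" + "1" + "0" + "0"
= "110100"


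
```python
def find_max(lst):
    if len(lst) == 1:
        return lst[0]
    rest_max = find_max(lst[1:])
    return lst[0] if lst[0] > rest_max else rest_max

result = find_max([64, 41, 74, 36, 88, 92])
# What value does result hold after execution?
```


find_max([64, 41, 74, 36, 88, 92])
= compare 64 with find_max([41, 74, 36, 88, 92])
= compare 41 with find_max([74, 36, 88, 92])
= compare 74 with find_max([36, 88, 92])
= compare 36 with find_max([88, 92])
= compare 88 with find_max([92])
Base: find_max([92]) = 92
compare 88 with 92: max = 92
compare 36 with 92: max = 92
compare 74 with 92: max = 92
compare 41 with 92: max = 92
compare 64 with 92: max = 92
= 92


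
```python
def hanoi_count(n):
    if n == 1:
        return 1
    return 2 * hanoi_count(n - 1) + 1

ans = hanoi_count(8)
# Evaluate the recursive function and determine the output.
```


hanoi_count(8)
= 2 * hanoi_count(7) + 1
= 2 * (2 * hanoi_count(6) + 1) + 1
= 2 * (2 * (2 * hanoi_count(5) + 1) + 1) + 1
= 2 * (2 * (2 * (2 * hanoi_count(4) + 1) + 1) + 1) + 1
= 2 * (2 * (2 * (2 * (2 * hanoi_count(3) + 1) + 1) + 1) + 1) + 1
= 2 * (2 * (2 * (2 * (2 * (2 * hanoi_count(2) + 1) + 1) + 1) + 1) + 1) + 1
= 2 * (2 * (2 * (2 * (2 * (2 * (2 * hanoi_count(1) + 1) + 1) + 1) + 1) + 1) + 1) + 1
Now compute bottom-up:
hanoi_count(1) = 1
hanoi_count(2) = 2 * 1 + 1 = 3
hanoi_count(3) = 2 * 3 + 1 = 7
hanoi_count(4) = 2 * 7 + 1 = 15
hanoi_count(5) = 2 * 15 + 1 = 31
hanoi_count(6) = 2 * 31 + 1 = 63
hanoi_count(7) = 2 * 63 + 1 = 127
hanoi_count(8) = 2 * 127 + 1 = 255
= 255


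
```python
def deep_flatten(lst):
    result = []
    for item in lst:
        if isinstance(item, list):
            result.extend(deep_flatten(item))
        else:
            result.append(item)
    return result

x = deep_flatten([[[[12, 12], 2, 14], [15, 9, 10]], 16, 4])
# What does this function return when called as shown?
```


deep_flatten([[[[12, 12], 2, 14], [15, 9, 10]], 16, 4])
Processing each element:
  [[[12, 12], 2, 14], [15, 9, 10]] is a list -> deep_flatten recursively -> [12, 12, 2, 14, 15, 9, 10]
  16 is not a list -> append 16
  4 is not a list -> append 4
= [12, 12, 2, 14, 15, 9, 10, 16, 4]


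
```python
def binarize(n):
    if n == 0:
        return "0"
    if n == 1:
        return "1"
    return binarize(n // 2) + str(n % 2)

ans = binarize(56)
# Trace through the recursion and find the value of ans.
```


binarize(56)
= binarize(28) + "0"
= binarize(14) + "0" + "0"
= binarize(7) + "0" + "0" + "0"
= binarize(3) + "1" + "0" + "0" + "0"
= binarize(1) + "1" + "1" + "0" + "0" + "0"
= "1" + "1" + "1" + "0" + "0" + "0"
= "111000"


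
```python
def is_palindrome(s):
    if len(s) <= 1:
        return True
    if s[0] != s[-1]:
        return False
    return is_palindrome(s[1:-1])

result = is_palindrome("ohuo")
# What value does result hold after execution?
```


is_palindrome("ohuo")
"ohuo": s[0]='o' == s[-1]='o' -> is_palindrome("hu")
"hu": s[0]='h' != s[-1]='u' -> False
= False


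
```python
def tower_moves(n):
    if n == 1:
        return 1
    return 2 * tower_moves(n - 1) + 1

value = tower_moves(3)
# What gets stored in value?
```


tower_moves(3)
= 2 * tower_moves(2) + 1
= 2 * (2 * tower_moves(1) + 1) + 1
Now compute bottom-up:
tower_moves(1) = 1
tower_moves(2) = 2 * 1 + 1 = 3
tower_moves(3) = 2 * 3 + 1 = 7
= 7


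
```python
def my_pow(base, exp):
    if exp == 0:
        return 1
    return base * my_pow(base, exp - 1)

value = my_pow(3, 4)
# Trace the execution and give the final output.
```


my_pow(3, 4)
= 3 * my_pow(3, 3)
= 3 * 3 * my_pow(3, 2)
= 3 * 3 * 3 * my_pow(3, 1)
= 3 * 3 * 3 * 3 * my_pow(3, 0)
= 3 * 3 * 3 * 3 * 1
= 81
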